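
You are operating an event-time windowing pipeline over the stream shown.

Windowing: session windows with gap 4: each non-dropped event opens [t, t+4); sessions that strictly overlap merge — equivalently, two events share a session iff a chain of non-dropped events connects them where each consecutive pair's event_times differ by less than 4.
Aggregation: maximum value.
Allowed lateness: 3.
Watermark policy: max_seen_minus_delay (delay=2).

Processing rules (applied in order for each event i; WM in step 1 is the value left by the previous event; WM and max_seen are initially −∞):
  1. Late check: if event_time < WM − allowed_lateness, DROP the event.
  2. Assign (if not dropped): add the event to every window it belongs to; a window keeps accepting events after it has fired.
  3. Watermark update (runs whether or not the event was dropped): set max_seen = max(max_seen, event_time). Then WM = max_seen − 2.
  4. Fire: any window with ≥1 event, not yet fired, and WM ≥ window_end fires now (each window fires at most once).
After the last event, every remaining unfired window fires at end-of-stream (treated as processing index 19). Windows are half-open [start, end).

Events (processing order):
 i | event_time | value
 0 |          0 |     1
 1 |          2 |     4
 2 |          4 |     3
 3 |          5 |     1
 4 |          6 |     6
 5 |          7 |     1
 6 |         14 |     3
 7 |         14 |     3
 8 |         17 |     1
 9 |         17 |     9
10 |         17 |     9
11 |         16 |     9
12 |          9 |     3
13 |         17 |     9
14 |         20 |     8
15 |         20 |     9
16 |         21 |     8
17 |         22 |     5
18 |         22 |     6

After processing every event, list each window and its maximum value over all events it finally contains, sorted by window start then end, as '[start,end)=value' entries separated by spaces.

[0,11)=6 [14,26)=9

i=0 t=0 v=1: → [0,4); WM=-2
i=1 t=2 v=4: → [0,6); WM=0
i=2 t=4 v=3: → [0,8); WM=2
i=3 t=5 v=1: → [0,9); WM=3
i=4 t=6 v=6: → [0,10); WM=4
i=5 t=7 v=1: → [0,11); WM=5
i=6 t=14 v=3: → [14,18); WM=12
i=7 t=14 v=3: → [14,18); WM=12
i=8 t=17 v=1: → [14,21); WM=15
i=9 t=17 v=9: → [14,21); WM=15
i=10 t=17 v=9: → [14,21); WM=15
i=11 t=16 v=9: → [14,21); WM=15
i=12 t=9 v=3: DROP (t<15-3); WM=15
i=13 t=17 v=9: → [14,21); WM=15
i=14 t=20 v=8: → [14,24); WM=18
i=15 t=20 v=9: → [14,24); WM=18
i=16 t=21 v=8: → [14,25); WM=19
i=17 t=22 v=5: → [14,26); WM=20
i=18 t=22 v=6: → [14,26); WM=20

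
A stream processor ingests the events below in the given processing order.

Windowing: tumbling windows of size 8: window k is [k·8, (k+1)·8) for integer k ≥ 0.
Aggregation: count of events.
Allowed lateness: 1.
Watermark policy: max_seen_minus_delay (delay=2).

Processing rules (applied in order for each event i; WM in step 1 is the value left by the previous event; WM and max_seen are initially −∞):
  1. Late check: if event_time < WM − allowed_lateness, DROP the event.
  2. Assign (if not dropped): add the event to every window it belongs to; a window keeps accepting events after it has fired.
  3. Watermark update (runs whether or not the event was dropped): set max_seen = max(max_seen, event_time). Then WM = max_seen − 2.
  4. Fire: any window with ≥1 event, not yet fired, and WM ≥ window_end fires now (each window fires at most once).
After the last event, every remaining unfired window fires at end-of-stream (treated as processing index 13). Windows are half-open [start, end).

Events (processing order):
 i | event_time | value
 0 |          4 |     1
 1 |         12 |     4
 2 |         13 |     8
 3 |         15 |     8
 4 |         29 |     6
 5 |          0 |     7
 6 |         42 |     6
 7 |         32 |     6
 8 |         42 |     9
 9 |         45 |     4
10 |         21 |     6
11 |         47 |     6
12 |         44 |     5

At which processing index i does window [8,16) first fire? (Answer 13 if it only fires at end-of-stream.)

i=0 t=4 v=1: → [0,8); WM=2
i=1 t=12 v=4: → [8,16); WM=10; [0,8) fires=1
i=2 t=13 v=8: → [8,16); WM=11
i=3 t=15 v=8: → [8,16); WM=13
i=4 t=29 v=6: → [24,32); WM=27; [8,16) fires=3
i=5 t=0 v=7: DROP (t<27-1); WM=27
i=6 t=42 v=6: → [40,48); WM=40; [24,32) fires=1
i=7 t=32 v=6: DROP (t<40-1); WM=40
i=8 t=42 v=9: → [40,48); WM=40
i=9 t=45 v=4: → [40,48); WM=43
i=10 t=21 v=6: DROP (t<43-1); WM=43
i=11 t=47 v=6: → [40,48); WM=45
i=12 t=44 v=5: → [40,48); WM=45

4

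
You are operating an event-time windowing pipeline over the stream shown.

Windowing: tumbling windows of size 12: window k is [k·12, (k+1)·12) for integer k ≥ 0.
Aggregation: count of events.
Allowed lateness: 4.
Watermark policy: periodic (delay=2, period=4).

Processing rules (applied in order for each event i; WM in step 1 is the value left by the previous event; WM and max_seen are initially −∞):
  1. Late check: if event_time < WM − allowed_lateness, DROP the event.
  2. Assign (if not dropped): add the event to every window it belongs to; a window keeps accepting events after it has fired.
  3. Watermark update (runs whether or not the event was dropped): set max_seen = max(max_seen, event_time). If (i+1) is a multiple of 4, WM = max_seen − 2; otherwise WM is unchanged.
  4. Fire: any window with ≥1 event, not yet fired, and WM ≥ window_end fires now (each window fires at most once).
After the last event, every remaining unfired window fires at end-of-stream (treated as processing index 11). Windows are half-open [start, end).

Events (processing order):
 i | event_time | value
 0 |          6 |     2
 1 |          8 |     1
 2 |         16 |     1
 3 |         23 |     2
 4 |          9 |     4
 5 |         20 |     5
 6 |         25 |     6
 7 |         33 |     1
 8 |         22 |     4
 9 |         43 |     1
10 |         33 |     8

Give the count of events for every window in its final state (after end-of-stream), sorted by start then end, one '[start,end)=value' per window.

[0,12)=2 [12,24)=3 [24,36)=3 [36,48)=1

i=0 t=6 v=2: → [0,12); WM=−∞
i=1 t=8 v=1: → [0,12); WM=−∞
i=2 t=16 v=1: → [12,24); WM=−∞
i=3 t=23 v=2: → [12,24); WM=21; [0,12) fires=2
i=4 t=9 v=4: DROP (t<21-4); WM=21
i=5 t=20 v=5: → [12,24); WM=21
i=6 t=25 v=6: → [24,36); WM=21
i=7 t=33 v=1: → [24,36); WM=31; [12,24) fires=3
i=8 t=22 v=4: DROP (t<31-4); WM=31
i=9 t=43 v=1: → [36,48); WM=31
i=10 t=33 v=8: → [24,36); WM=31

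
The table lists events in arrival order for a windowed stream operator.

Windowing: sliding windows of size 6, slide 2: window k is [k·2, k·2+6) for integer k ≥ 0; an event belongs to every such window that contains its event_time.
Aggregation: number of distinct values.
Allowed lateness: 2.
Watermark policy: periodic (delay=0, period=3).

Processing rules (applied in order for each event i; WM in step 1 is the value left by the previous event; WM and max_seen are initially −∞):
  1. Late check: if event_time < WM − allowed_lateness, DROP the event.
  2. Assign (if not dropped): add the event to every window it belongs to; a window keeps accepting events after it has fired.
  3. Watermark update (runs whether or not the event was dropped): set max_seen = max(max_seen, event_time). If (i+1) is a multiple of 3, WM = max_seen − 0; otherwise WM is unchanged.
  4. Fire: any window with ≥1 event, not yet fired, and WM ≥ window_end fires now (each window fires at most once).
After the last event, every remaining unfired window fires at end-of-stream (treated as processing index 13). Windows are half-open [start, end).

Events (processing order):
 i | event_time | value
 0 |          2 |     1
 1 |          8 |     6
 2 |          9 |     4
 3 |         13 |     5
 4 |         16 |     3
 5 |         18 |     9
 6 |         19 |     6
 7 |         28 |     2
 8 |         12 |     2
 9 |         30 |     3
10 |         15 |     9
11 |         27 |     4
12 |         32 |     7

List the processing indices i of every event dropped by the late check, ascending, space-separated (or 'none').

i=0 t=2 v=1: → [2,8),[0,6); WM=−∞
i=1 t=8 v=6: → [8,14),[6,12),[4,10); WM=−∞
i=2 t=9 v=4: → [8,14),[6,12),[4,10); WM=9; [0,6) fires=1 [2,8) fires=1
i=3 t=13 v=5: → [12,18),[10,16),[8,14); WM=9
i=4 t=16 v=3: → [16,22),[14,20),[12,18); WM=9
i=5 t=18 v=9: → [18,24),[16,22),[14,20); WM=18; [4,10) fires=2 [6,12) fires=2 [8,14) fires=3 [10,16) fires=1 [12,18) fires=2
i=6 t=19 v=6: → [18,24),[16,22),[14,20); WM=18
i=7 t=28 v=2: → [28,34),[26,32),[24,30); WM=18
i=8 t=12 v=2: DROP (t<18-2); WM=28; [14,20) fires=3 [16,22) fires=3 [18,24) fires=2
i=9 t=30 v=3: → [30,36),[28,34),[26,32); WM=28
i=10 t=15 v=9: DROP (t<28-2); WM=28
i=11 t=27 v=4: → [26,32),[24,30),[22,28); WM=30; [22,28) fires=1 [24,30) fires=2
i=12 t=32 v=7: → [32,38),[30,36),[28,34); WM=30

8 10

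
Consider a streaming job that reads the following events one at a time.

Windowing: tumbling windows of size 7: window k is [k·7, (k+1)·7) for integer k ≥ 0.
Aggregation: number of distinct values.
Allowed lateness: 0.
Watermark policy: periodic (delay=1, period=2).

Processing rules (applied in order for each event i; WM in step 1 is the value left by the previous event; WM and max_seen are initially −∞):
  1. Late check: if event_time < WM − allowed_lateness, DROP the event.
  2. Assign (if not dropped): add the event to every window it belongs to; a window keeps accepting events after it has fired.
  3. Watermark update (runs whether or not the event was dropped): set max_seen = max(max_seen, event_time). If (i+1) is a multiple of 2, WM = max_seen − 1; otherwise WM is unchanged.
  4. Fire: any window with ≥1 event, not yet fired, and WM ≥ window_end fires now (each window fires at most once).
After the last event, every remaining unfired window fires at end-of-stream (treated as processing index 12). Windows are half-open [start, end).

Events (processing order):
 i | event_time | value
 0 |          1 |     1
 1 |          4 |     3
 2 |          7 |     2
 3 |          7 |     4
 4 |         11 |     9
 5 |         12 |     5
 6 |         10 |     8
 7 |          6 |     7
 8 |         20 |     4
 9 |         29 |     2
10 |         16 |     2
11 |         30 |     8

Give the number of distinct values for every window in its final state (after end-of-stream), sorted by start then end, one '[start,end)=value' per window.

i=0 t=1 v=1: → [0,7); WM=−∞
i=1 t=4 v=3: → [0,7); WM=3
i=2 t=7 v=2: → [7,14); WM=3
i=3 t=7 v=4: → [7,14); WM=6
i=4 t=11 v=9: → [7,14); WM=6
i=5 t=12 v=5: → [7,14); WM=11; [0,7) fires=2
i=6 t=10 v=8: DROP (t<11-0); WM=11
i=7 t=6 v=7: DROP (t<11-0); WM=11
i=8 t=20 v=4: → [14,21); WM=11
i=9 t=29 v=2: → [28,35); WM=28; [7,14) fires=4 [14,21) fires=1
i=10 t=16 v=2: DROP (t<28-0); WM=28
i=11 t=30 v=8: → [28,35); WM=29

[0,7)=2 [7,14)=4 [14,21)=1 [28,35)=2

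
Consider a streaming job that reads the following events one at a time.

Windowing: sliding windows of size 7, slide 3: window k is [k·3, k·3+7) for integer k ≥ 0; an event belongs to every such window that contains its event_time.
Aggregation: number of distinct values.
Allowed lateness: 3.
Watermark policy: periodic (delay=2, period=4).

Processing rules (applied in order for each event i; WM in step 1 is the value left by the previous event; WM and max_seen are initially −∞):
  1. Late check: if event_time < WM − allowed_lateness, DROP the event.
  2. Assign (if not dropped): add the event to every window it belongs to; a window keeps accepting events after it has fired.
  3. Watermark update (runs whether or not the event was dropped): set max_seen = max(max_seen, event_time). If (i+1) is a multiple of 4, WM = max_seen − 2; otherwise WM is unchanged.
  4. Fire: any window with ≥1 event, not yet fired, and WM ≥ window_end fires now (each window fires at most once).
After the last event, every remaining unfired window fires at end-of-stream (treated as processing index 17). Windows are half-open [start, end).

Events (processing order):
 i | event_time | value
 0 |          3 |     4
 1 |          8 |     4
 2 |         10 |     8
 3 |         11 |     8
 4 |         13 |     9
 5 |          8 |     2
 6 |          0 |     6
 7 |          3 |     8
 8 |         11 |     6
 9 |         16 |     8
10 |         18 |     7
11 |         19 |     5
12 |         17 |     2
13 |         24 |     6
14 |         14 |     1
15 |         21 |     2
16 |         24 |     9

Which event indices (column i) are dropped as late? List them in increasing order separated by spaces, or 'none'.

6 7

i=0 t=3 v=4: → [3,10),[0,7); WM=−∞
i=1 t=8 v=4: → [6,13),[3,10); WM=−∞
i=2 t=10 v=8: → [9,16),[6,13); WM=−∞
i=3 t=11 v=8: → [9,16),[6,13); WM=9; [0,7) fires=1
i=4 t=13 v=9: → [12,19),[9,16); WM=9
i=5 t=8 v=2: → [6,13),[3,10); WM=9
i=6 t=0 v=6: DROP (t<9-3); WM=9
i=7 t=3 v=8: DROP (t<9-3); WM=11; [3,10) fires=2
i=8 t=11 v=6: → [9,16),[6,13); WM=11
i=9 t=16 v=8: → [15,22),[12,19); WM=11
i=10 t=18 v=7: → [18,25),[15,22),[12,19); WM=11
i=11 t=19 v=5: → [18,25),[15,22); WM=17; [6,13) fires=4 [9,16) fires=3
i=12 t=17 v=2: → [15,22),[12,19); WM=17
i=13 t=24 v=6: → [24,31),[21,28),[18,25); WM=17
i=14 t=14 v=1: → [12,19),[9,16); WM=17
i=15 t=21 v=2: → [21,28),[18,25),[15,22); WM=22; [12,19) fires=5 [15,22) fires=4
i=16 t=24 v=9: → [24,31),[21,28),[18,25); WM=22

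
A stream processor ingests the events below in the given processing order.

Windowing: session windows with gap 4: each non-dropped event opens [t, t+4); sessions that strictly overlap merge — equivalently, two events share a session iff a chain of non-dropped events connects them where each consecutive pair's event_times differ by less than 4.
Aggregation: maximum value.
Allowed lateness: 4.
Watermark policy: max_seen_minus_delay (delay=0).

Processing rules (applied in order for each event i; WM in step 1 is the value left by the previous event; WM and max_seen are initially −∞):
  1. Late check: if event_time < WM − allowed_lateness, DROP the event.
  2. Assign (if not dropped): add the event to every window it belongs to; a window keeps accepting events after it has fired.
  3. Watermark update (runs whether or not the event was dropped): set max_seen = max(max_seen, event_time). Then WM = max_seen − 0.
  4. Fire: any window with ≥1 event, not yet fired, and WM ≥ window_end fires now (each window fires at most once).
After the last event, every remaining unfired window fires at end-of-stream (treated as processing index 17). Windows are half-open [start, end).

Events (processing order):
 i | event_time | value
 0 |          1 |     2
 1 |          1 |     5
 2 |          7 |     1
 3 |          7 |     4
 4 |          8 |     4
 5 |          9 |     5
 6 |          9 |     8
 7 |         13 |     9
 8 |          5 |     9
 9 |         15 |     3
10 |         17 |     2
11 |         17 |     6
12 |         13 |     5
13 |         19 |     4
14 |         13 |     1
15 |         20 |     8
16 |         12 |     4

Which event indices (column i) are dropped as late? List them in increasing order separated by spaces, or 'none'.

i=0 t=1 v=2: → [1,5); WM=1
i=1 t=1 v=5: → [1,5); WM=1
i=2 t=7 v=1: → [7,11); WM=7
i=3 t=7 v=4: → [7,11); WM=7
i=4 t=8 v=4: → [7,12); WM=8
i=5 t=9 v=5: → [7,13); WM=9
i=6 t=9 v=8: → [7,13); WM=9
i=7 t=13 v=9: → [13,17); WM=13
i=8 t=5 v=9: DROP (t<13-4); WM=13
i=9 t=15 v=3: → [13,19); WM=15
i=10 t=17 v=2: → [13,21); WM=17
i=11 t=17 v=6: → [13,21); WM=17
i=12 t=13 v=5: → [13,21); WM=17
i=13 t=19 v=4: → [13,23); WM=19
i=14 t=13 v=1: DROP (t<19-4); WM=19
i=15 t=20 v=8: → [13,24); WM=20
i=16 t=12 v=4: DROP (t<20-4); WM=20

8 14 16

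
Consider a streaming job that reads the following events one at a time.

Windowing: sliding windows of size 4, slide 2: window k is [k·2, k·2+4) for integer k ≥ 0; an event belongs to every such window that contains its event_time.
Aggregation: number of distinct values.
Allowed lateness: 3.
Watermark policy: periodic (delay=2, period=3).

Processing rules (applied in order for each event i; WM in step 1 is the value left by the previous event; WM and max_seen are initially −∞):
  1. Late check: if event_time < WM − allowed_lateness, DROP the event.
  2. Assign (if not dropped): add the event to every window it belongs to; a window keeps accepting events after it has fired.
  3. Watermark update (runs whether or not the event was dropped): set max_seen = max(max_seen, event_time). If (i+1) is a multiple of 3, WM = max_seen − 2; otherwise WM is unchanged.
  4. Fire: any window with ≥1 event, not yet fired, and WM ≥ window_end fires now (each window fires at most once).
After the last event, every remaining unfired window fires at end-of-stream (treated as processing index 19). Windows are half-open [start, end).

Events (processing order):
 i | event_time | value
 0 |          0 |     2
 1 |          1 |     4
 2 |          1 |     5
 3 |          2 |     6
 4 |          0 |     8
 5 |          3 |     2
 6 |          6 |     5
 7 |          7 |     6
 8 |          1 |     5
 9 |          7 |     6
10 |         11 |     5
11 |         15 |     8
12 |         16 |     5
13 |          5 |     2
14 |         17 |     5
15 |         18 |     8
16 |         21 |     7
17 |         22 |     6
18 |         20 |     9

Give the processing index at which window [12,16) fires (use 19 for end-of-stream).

17

i=0 t=0 v=2: → [0,4); WM=−∞
i=1 t=1 v=4: → [0,4); WM=−∞
i=2 t=1 v=5: → [0,4); WM=-1
i=3 t=2 v=6: → [2,6),[0,4); WM=-1
i=4 t=0 v=8: → [0,4); WM=-1
i=5 t=3 v=2: → [2,6),[0,4); WM=1
i=6 t=6 v=5: → [6,10),[4,8); WM=1
i=7 t=7 v=6: → [6,10),[4,8); WM=1
i=8 t=1 v=5: → [0,4); WM=5; [0,4) fires=5
i=9 t=7 v=6: → [6,10),[4,8); WM=5
i=10 t=11 v=5: → [10,14),[8,12); WM=5
i=11 t=15 v=8: → [14,18),[12,16); WM=13; [2,6) fires=2 [4,8) fires=2 [6,10) fires=2 [8,12) fires=1
i=12 t=16 v=5: → [16,20),[14,18); WM=13
i=13 t=5 v=2: DROP (t<13-3); WM=13
i=14 t=17 v=5: → [16,20),[14,18); WM=15; [10,14) fires=1
i=15 t=18 v=8: → [18,22),[16,20); WM=15
i=16 t=21 v=7: → [20,24),[18,22); WM=15
i=17 t=22 v=6: → [22,26),[20,24); WM=20; [12,16) fires=1 [14,18) fires=2 [16,20) fires=2
i=18 t=20 v=9: → [20,24),[18,22); WM=20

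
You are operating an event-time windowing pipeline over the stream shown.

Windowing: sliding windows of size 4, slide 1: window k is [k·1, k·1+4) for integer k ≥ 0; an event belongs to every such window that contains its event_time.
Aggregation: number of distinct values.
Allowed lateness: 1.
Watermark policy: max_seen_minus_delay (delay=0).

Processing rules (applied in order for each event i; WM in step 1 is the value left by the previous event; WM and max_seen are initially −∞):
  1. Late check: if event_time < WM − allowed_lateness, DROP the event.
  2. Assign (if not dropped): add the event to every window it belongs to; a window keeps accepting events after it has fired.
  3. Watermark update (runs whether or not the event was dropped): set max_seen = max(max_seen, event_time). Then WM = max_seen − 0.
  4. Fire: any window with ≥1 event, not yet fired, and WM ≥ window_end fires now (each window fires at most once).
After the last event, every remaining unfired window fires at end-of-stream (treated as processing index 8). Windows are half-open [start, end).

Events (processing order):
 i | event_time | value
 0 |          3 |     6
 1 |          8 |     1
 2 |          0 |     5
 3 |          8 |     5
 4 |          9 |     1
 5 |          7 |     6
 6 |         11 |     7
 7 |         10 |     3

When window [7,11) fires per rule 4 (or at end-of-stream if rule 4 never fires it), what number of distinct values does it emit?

2

i=0 t=3 v=6: → [3,7),[2,6),[1,5),[0,4); WM=3
i=1 t=8 v=1: → [8,12),[7,11),[6,10),[5,9); WM=8; [0,4) fires=1 [1,5) fires=1 [2,6) fires=1 [3,7) fires=1
i=2 t=0 v=5: DROP (t<8-1); WM=8
i=3 t=8 v=5: → [8,12),[7,11),[6,10),[5,9); WM=8
i=4 t=9 v=1: → [9,13),[8,12),[7,11),[6,10); WM=9; [5,9) fires=2
i=5 t=7 v=6: DROP (t<9-1); WM=9
i=6 t=11 v=7: → [11,15),[10,14),[9,13),[8,12); WM=11; [6,10) fires=2 [7,11) fires=2
i=7 t=10 v=3: → [10,14),[9,13),[8,12),[7,11); WM=11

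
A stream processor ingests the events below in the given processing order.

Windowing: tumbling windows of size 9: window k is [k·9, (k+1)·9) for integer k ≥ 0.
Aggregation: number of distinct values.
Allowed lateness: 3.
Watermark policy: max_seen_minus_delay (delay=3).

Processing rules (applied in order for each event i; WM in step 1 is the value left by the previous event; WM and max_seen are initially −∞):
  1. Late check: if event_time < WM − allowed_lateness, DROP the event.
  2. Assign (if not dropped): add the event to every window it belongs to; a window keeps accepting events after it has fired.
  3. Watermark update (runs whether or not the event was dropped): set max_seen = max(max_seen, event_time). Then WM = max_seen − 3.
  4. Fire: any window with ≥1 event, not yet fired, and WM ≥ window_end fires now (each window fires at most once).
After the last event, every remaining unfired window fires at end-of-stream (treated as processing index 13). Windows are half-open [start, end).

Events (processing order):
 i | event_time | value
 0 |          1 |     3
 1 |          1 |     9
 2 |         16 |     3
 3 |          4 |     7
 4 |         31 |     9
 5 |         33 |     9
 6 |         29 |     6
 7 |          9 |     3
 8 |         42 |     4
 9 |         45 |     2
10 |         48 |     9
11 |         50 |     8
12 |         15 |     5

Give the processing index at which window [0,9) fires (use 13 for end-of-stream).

i=0 t=1 v=3: → [0,9); WM=-2
i=1 t=1 v=9: → [0,9); WM=-2
i=2 t=16 v=3: → [9,18); WM=13; [0,9) fires=2
i=3 t=4 v=7: DROP (t<13-3); WM=13
i=4 t=31 v=9: → [27,36); WM=28; [9,18) fires=1
i=5 t=33 v=9: → [27,36); WM=30
i=6 t=29 v=6: → [27,36); WM=30
i=7 t=9 v=3: DROP (t<30-3); WM=30
i=8 t=42 v=4: → [36,45); WM=39; [27,36) fires=2
i=9 t=45 v=2: → [45,54); WM=42
i=10 t=48 v=9: → [45,54); WM=45; [36,45) fires=1
i=11 t=50 v=8: → [45,54); WM=47
i=12 t=15 v=5: DROP (t<47-3); WM=47

2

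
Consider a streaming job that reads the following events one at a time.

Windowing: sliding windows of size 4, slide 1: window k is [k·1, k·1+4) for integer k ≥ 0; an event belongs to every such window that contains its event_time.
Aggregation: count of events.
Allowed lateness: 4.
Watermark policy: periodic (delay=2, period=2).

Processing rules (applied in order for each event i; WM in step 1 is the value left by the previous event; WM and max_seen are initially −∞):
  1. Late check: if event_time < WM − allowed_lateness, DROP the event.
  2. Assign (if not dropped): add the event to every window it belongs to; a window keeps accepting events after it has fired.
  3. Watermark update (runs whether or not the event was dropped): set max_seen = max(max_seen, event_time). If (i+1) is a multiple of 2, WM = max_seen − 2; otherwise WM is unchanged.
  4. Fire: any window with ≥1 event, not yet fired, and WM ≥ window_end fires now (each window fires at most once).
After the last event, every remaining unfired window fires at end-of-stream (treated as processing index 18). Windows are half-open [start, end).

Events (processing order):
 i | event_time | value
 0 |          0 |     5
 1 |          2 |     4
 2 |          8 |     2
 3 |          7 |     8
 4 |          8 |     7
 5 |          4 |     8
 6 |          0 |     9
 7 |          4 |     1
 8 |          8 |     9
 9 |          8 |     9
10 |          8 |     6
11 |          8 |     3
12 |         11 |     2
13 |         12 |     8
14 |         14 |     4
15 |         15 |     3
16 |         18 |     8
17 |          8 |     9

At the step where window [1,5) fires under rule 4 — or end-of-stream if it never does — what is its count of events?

i=0 t=0 v=5: → [0,4); WM=−∞
i=1 t=2 v=4: → [2,6),[1,5),[0,4); WM=0
i=2 t=8 v=2: → [8,12),[7,11),[6,10),[5,9); WM=0
i=3 t=7 v=8: → [7,11),[6,10),[5,9),[4,8); WM=6; [0,4) fires=2 [1,5) fires=1 [2,6) fires=1
i=4 t=8 v=7: → [8,12),[7,11),[6,10),[5,9); WM=6
i=5 t=4 v=8: → [4,8),[3,7),[2,6),[1,5); WM=6
i=6 t=0 v=9: DROP (t<6-4); WM=6
i=7 t=4 v=1: → [4,8),[3,7),[2,6),[1,5); WM=6
i=8 t=8 v=9: → [8,12),[7,11),[6,10),[5,9); WM=6
i=9 t=8 v=9: → [8,12),[7,11),[6,10),[5,9); WM=6
i=10 t=8 v=6: → [8,12),[7,11),[6,10),[5,9); WM=6
i=11 t=8 v=3: → [8,12),[7,11),[6,10),[5,9); WM=6
i=12 t=11 v=2: → [11,15),[10,14),[9,13),[8,12); WM=6
i=13 t=12 v=8: → [12,16),[11,15),[10,14),[9,13); WM=10; [3,7) fires=2 [4,8) fires=3 [5,9) fires=7 [6,10) fires=7
i=14 t=14 v=4: → [14,18),[13,17),[12,16),[11,15); WM=10
i=15 t=15 v=3: → [15,19),[14,18),[13,17),[12,16); WM=13; [7,11) fires=7 [8,12) fires=7 [9,13) fires=2
i=16 t=18 v=8: → [18,22),[17,21),[16,20),[15,19); WM=13
i=17 t=8 v=9: DROP (t<13-4); WM=16; [10,14) fires=2 [11,15) fires=3 [12,16) fires=3

1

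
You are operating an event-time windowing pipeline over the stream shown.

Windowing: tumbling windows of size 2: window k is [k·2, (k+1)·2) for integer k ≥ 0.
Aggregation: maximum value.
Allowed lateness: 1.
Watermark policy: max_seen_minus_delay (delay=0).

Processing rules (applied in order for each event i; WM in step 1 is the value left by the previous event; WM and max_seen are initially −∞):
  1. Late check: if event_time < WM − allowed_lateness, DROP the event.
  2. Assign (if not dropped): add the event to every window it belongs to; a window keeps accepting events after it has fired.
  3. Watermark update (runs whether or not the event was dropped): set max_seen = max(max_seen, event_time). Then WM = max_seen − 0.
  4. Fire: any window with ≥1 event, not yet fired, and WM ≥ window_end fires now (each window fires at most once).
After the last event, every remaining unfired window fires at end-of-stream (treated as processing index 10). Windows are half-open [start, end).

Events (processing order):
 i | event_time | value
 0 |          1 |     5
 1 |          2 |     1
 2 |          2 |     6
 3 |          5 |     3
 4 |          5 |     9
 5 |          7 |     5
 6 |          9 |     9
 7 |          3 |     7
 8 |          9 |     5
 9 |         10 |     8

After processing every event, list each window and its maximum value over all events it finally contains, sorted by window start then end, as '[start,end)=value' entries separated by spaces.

i=0 t=1 v=5: → [0,2); WM=1
i=1 t=2 v=1: → [2,4); WM=2; [0,2) fires=5
i=2 t=2 v=6: → [2,4); WM=2
i=3 t=5 v=3: → [4,6); WM=5; [2,4) fires=6
i=4 t=5 v=9: → [4,6); WM=5
i=5 t=7 v=5: → [6,8); WM=7; [4,6) fires=9
i=6 t=9 v=9: → [8,10); WM=9; [6,8) fires=5
i=7 t=3 v=7: DROP (t<9-1); WM=9
i=8 t=9 v=5: → [8,10); WM=9
i=9 t=10 v=8: → [10,12); WM=10; [8,10) fires=9

[0,2)=5 [2,4)=6 [4,6)=9 [6,8)=5 [8,10)=9 [10,12)=8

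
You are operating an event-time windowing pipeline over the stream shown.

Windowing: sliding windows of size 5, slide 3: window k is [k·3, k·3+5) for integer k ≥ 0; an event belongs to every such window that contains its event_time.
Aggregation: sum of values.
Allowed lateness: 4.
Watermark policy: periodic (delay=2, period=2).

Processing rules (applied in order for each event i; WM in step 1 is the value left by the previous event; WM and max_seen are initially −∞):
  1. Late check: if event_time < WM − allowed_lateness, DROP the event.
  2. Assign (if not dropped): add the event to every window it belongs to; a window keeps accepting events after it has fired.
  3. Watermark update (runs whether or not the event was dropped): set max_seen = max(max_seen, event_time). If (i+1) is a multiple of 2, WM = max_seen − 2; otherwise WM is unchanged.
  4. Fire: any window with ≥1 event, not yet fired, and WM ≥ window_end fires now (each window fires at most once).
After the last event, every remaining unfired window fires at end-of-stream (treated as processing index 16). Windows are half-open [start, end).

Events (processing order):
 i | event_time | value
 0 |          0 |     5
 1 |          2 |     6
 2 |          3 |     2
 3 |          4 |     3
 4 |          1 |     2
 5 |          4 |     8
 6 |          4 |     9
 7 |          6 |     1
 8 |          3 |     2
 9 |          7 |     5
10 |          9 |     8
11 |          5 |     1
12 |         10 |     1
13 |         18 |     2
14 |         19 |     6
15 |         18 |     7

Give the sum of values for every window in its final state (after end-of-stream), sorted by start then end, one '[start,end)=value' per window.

i=0 t=0 v=5: → [0,5); WM=−∞
i=1 t=2 v=6: → [0,5); WM=0
i=2 t=3 v=2: → [3,8),[0,5); WM=0
i=3 t=4 v=3: → [3,8),[0,5); WM=2
i=4 t=1 v=2: → [0,5); WM=2
i=5 t=4 v=8: → [3,8),[0,5); WM=2
i=6 t=4 v=9: → [3,8),[0,5); WM=2
i=7 t=6 v=1: → [6,11),[3,8); WM=4
i=8 t=3 v=2: → [3,8),[0,5); WM=4
i=9 t=7 v=5: → [6,11),[3,8); WM=5; [0,5) fires=37
i=10 t=9 v=8: → [9,14),[6,11); WM=5
i=11 t=5 v=1: → [3,8); WM=7
i=12 t=10 v=1: → [9,14),[6,11); WM=7
i=13 t=18 v=2: → [18,23),[15,20); WM=16; [3,8) fires=31 [6,11) fires=15 [9,14) fires=9
i=14 t=19 v=6: → [18,23),[15,20); WM=16
i=15 t=18 v=7: → [18,23),[15,20); WM=17

[0,5)=37 [3,8)=31 [6,11)=15 [9,14)=9 [15,20)=15 [18,23)=15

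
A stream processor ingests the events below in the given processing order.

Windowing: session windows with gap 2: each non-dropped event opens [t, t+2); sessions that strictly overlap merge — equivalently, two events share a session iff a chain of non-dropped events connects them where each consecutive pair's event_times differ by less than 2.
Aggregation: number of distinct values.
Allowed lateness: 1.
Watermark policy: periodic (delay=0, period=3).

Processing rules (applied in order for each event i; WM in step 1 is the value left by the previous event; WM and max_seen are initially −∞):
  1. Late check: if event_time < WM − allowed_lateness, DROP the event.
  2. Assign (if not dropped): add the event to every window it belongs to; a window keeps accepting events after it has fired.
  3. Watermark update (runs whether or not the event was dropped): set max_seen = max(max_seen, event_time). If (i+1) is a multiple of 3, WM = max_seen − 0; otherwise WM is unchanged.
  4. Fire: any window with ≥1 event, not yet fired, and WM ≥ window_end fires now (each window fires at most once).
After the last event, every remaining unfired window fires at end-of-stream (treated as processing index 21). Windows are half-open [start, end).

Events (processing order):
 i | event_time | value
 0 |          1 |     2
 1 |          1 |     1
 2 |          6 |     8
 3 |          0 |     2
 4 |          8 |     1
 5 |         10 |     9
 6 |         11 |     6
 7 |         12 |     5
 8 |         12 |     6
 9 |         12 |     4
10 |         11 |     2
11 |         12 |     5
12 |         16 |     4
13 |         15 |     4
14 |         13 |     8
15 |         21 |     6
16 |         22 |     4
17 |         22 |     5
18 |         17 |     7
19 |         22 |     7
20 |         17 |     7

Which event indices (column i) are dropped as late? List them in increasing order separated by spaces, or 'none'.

3 18 20

i=0 t=1 v=2: → [1,3); WM=−∞
i=1 t=1 v=1: → [1,3); WM=−∞
i=2 t=6 v=8: → [6,8); WM=6
i=3 t=0 v=2: DROP (t<6-1); WM=6
i=4 t=8 v=1: → [8,10); WM=6
i=5 t=10 v=9: → [10,12); WM=10
i=6 t=11 v=6: → [10,13); WM=10
i=7 t=12 v=5: → [10,14); WM=10
i=8 t=12 v=6: → [10,14); WM=12
i=9 t=12 v=4: → [10,14); WM=12
i=10 t=11 v=2: → [10,14); WM=12
i=11 t=12 v=5: → [10,14); WM=12
i=12 t=16 v=4: → [16,18); WM=12
i=13 t=15 v=4: → [15,18); WM=12
i=14 t=13 v=8: → [10,15); WM=16
i=15 t=21 v=6: → [21,23); WM=16
i=16 t=22 v=4: → [21,24); WM=16
i=17 t=22 v=5: → [21,24); WM=22
i=18 t=17 v=7: DROP (t<22-1); WM=22
i=19 t=22 v=7: → [21,24); WM=22
i=20 t=17 v=7: DROP (t<22-1); WM=22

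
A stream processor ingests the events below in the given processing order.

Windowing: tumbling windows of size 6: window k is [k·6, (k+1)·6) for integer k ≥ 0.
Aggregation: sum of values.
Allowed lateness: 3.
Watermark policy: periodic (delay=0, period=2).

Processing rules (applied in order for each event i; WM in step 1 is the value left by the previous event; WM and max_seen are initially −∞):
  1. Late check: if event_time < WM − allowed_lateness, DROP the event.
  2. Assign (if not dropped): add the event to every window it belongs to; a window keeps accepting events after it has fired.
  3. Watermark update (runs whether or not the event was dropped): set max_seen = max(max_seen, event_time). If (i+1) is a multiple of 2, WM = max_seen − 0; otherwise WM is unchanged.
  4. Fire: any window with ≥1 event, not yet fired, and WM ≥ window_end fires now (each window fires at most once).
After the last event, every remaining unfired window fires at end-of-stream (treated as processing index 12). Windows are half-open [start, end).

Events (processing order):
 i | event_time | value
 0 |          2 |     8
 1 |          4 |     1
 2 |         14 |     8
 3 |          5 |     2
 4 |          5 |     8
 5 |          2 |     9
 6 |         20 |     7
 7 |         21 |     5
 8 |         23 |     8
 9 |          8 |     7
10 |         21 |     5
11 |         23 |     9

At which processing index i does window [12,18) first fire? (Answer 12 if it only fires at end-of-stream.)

7

i=0 t=2 v=8: → [0,6); WM=−∞
i=1 t=4 v=1: → [0,6); WM=4
i=2 t=14 v=8: → [12,18); WM=4
i=3 t=5 v=2: → [0,6); WM=14; [0,6) fires=11
i=4 t=5 v=8: DROP (t<14-3); WM=14
i=5 t=2 v=9: DROP (t<14-3); WM=14
i=6 t=20 v=7: → [18,24); WM=14
i=7 t=21 v=5: → [18,24); WM=21; [12,18) fires=8
i=8 t=23 v=8: → [18,24); WM=21
i=9 t=8 v=7: DROP (t<21-3); WM=23
i=10 t=21 v=5: → [18,24); WM=23
i=11 t=23 v=9: → [18,24); WM=23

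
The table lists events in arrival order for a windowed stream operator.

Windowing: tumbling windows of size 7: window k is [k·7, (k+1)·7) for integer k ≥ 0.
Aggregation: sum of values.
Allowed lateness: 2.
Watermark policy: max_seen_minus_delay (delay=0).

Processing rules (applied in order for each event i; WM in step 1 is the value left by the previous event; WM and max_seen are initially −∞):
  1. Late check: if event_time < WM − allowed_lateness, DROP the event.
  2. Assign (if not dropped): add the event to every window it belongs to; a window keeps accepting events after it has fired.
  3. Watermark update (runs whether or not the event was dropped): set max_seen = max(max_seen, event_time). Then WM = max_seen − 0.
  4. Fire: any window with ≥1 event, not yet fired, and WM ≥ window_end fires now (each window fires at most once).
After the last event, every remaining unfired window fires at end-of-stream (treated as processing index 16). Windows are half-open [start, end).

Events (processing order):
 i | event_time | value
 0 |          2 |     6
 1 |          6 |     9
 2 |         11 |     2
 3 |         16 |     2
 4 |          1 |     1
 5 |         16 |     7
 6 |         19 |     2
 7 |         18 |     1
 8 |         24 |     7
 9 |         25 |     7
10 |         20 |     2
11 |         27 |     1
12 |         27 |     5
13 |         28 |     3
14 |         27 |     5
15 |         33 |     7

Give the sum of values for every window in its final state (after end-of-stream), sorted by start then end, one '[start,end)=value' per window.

i=0 t=2 v=6: → [0,7); WM=2
i=1 t=6 v=9: → [0,7); WM=6
i=2 t=11 v=2: → [7,14); WM=11; [0,7) fires=15
i=3 t=16 v=2: → [14,21); WM=16; [7,14) fires=2
i=4 t=1 v=1: DROP (t<16-2); WM=16
i=5 t=16 v=7: → [14,21); WM=16
i=6 t=19 v=2: → [14,21); WM=19
i=7 t=18 v=1: → [14,21); WM=19
i=8 t=24 v=7: → [21,28); WM=24; [14,21) fires=12
i=9 t=25 v=7: → [21,28); WM=25
i=10 t=20 v=2: DROP (t<25-2); WM=25
i=11 t=27 v=1: → [21,28); WM=27
i=12 t=27 v=5: → [21,28); WM=27
i=13 t=28 v=3: → [28,35); WM=28; [21,28) fires=20
i=14 t=27 v=5: → [21,28); WM=28
i=15 t=33 v=7: → [28,35); WM=33

[0,7)=15 [7,14)=2 [14,21)=12 [21,28)=25 [28,35)=10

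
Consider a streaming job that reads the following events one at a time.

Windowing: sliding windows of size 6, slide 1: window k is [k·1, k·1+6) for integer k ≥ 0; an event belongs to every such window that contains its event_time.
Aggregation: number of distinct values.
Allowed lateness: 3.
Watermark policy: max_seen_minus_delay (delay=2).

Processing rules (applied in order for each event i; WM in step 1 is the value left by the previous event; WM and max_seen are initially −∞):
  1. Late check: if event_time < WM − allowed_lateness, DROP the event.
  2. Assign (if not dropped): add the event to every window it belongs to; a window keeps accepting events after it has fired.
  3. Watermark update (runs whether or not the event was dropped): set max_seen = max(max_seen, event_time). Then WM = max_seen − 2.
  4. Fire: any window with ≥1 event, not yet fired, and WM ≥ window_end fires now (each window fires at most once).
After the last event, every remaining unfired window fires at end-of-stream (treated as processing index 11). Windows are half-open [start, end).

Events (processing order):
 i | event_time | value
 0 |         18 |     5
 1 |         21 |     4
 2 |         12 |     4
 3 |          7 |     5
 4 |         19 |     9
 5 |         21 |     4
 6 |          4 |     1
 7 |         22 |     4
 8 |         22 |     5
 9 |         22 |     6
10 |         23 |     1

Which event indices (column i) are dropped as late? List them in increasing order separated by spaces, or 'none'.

2 3 6

i=0 t=18 v=5: → [18,24),[17,23),[16,22),[15,21),[14,20),[13,19); WM=16
i=1 t=21 v=4: → [21,27),[20,26),[19,25),[18,24),[17,23),[16,22); WM=19; [13,19) fires=1
i=2 t=12 v=4: DROP (t<19-3); WM=19
i=3 t=7 v=5: DROP (t<19-3); WM=19
i=4 t=19 v=9: → [19,25),[18,24),[17,23),[16,22),[15,21),[14,20); WM=19
i=5 t=21 v=4: → [21,27),[20,26),[19,25),[18,24),[17,23),[16,22); WM=19
i=6 t=4 v=1: DROP (t<19-3); WM=19
i=7 t=22 v=4: → [22,28),[21,27),[20,26),[19,25),[18,24),[17,23); WM=20; [14,20) fires=2
i=8 t=22 v=5: → [22,28),[21,27),[20,26),[19,25),[18,24),[17,23); WM=20
i=9 t=22 v=6: → [22,28),[21,27),[20,26),[19,25),[18,24),[17,23); WM=20
i=10 t=23 v=1: → [23,29),[22,28),[21,27),[20,26),[19,25),[18,24); WM=21; [15,21) fires=2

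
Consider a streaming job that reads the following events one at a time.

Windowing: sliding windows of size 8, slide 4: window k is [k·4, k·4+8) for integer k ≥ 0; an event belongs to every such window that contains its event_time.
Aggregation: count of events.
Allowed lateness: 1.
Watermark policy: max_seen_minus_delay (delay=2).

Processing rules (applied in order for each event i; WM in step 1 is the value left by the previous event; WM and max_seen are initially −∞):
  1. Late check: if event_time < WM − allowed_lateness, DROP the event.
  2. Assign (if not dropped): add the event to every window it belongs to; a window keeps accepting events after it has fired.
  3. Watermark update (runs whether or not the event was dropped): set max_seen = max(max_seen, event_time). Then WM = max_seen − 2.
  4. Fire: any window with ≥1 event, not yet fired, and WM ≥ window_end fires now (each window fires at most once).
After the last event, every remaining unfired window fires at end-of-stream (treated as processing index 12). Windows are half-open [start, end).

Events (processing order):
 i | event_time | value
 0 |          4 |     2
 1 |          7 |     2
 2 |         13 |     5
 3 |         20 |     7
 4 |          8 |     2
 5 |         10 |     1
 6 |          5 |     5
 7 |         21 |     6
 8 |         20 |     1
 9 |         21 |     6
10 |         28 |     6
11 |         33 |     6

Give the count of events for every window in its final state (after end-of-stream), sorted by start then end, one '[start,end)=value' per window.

[0,8)=2 [4,12)=2 [8,16)=1 [12,20)=1 [16,24)=4 [20,28)=4 [24,32)=1 [28,36)=2 [32,40)=1

i=0 t=4 v=2: → [4,12),[0,8); WM=2
i=1 t=7 v=2: → [4,12),[0,8); WM=5
i=2 t=13 v=5: → [12,20),[8,16); WM=11; [0,8) fires=2
i=3 t=20 v=7: → [20,28),[16,24); WM=18; [4,12) fires=2 [8,16) fires=1
i=4 t=8 v=2: DROP (t<18-1); WM=18
i=5 t=10 v=1: DROP (t<18-1); WM=18
i=6 t=5 v=5: DROP (t<18-1); WM=18
i=7 t=21 v=6: → [20,28),[16,24); WM=19
i=8 t=20 v=1: → [20,28),[16,24); WM=19
i=9 t=21 v=6: → [20,28),[16,24); WM=19
i=10 t=28 v=6: → [28,36),[24,32); WM=26; [12,20) fires=1 [16,24) fires=4
i=11 t=33 v=6: → [32,40),[28,36); WM=31; [20,28) fires=4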